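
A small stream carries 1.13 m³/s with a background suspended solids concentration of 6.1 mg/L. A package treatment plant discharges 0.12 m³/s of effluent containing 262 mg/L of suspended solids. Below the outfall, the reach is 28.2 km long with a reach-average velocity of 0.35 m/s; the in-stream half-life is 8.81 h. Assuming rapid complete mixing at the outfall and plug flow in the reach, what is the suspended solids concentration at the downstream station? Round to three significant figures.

5.27 mg/L

Mixed concentration C = ΣQC/ΣQ = (1.130·6.100 + 0.1200·262.0) / 1.250 = 38.33/1.250 = 30.67 mg/L.
Travel time t = 28.2·1000 / 0.35 = 80570 s = 22.38 h.
Half-life 8.81 h → k = ln 2 / 8.81 = 0.07868 h⁻¹ = 1.888 d⁻¹.
After decay, C = 30.67 × e^(−kt) = 30.67 × 0.1719 = 5.271 mg/L.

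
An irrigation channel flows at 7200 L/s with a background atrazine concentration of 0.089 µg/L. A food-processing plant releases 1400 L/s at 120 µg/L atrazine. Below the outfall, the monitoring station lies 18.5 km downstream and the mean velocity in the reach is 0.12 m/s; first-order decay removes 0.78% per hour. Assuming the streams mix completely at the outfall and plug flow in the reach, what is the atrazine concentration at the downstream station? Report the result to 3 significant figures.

14.0 µg/L

Mass balance: C = (7200·0.08900 + 1400·120.0) / 8600 = 168600/8600 = 19.61 µg/L.
Travel time t = 18.5·1000 / 0.12 = 154200 s = 42.82 h.
0.78%/h lost → k = −ln(1 − 0.0078) = 0.007831 h⁻¹.
Applying C = C₀e^(−kt): 19.61 × 0.7151 = 14.02 µg/L.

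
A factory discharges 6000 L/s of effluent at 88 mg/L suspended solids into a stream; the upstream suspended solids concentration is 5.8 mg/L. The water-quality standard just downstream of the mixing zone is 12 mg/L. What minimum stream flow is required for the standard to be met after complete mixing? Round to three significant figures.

73500 L/s

Set C_mix = 12: (Q·5.800 + 6000·88.00) / (Q + 6000) = 12
→ Q = 6000·(88.00 − 12)/(12 − 5.800) = 73550 L/s.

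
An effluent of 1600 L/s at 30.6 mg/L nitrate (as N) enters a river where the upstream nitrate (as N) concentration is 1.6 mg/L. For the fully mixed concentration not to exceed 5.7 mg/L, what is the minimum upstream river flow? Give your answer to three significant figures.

9720 L/s

Set C_mix = 5.7: (Q·1.600 + 1600·30.60) / (Q + 1600) = 5.7
→ Q = 1600·(30.60 − 5.7)/(5.7 − 1.600) = 9717 L/s.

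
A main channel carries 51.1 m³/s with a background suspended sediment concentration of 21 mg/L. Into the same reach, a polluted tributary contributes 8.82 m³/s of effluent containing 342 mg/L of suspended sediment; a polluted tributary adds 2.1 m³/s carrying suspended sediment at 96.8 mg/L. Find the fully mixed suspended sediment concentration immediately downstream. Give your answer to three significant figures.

69.2 mg/L

Mass balance: C = (51.10·21.00 + 8.820·342.0 + 2.100·96.80) / 62.02 = 4293/62.02 = 69.22 mg/L.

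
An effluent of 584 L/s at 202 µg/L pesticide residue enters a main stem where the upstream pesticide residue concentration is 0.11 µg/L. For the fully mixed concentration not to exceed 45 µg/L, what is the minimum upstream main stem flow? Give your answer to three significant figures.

2040 L/s

Set C_mix = 45: (Q·0.1100 + 584.0·202.0) / (Q + 584.0) = 45
→ Q = 584.0·(202.0 − 45)/(45 − 0.1100) = 2043 L/s.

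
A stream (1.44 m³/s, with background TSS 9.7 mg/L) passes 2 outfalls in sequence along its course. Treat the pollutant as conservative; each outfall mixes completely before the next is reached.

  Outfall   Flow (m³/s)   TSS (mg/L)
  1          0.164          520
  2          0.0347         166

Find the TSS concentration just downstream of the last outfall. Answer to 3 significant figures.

Outfall 1: combined Q = 1.604 m³/s; C = (1.440·9.700 + 0.1640·520.0)/1.604 = 61.88 mg/L.
Outfall 2: combined Q = 1.639 m³/s; C = (1.604·61.88 + 0.03470·166.0)/1.639 = 64.08 mg/L.

64.1 mg/L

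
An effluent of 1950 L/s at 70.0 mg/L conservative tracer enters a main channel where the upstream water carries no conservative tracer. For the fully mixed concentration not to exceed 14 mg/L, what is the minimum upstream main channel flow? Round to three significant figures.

Set C_mix = 14: (Q·0 + 1950·70.00) / (Q + 1950) = 14
→ Q = 1950·(70.00 − 14)/(14 − 0) = 7800 L/s.

7800 L/s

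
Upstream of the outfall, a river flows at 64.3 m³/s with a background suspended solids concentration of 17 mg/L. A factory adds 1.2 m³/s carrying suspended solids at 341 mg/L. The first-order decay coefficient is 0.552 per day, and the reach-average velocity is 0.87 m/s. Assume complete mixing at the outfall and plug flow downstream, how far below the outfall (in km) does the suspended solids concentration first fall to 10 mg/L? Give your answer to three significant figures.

113 km

Mass balance: C = (64.30·17.00 + 1.200·341.0) / 65.50 = 1502/65.50 = 22.94 mg/L.
Set 22.94·exp(−k·t) = 10 → t = ln(22.94/10)/k = 129900 s = 36.09 h.
Distance = v·t = 0.87·129900 = 113000 m = 113.0 km.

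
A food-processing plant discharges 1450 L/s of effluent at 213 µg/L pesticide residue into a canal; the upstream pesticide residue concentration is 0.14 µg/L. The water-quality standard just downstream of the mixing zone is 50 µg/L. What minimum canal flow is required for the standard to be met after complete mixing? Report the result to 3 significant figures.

4740 L/s

Set C_mix = 50: (Q·0.1400 + 1450·213.0) / (Q + 1450) = 50
→ Q = 1450·(213.0 − 50)/(50 − 0.1400) = 4740 L/s.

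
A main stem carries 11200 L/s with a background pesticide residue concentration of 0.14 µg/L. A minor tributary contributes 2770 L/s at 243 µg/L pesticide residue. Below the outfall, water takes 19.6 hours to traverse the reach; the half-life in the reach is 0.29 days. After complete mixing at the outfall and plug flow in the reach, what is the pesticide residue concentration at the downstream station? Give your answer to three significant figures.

6.86 µg/L

Mixed concentration C = ΣQC/ΣQ = (11200·0.1400 + 2770·243.0) / 13970 = 674700/13970 = 48.29 µg/L.
Half-life 0.29 d → k = ln 2 / 0.29 = 2.390 d⁻¹.
Decay over the reach: 48.29·exp(−kt) = 48.29·0.1420 = 6.858 µg/L.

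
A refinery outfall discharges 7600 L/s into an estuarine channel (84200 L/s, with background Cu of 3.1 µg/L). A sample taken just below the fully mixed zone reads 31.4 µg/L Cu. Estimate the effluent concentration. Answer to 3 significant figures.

345 µg/L

Mass balance: 84200·3.100 + 7600·Cₑ = 91800·31.40
→ Cₑ = (91800·31.40 − 84200·3.100) / 7600 = 344.9 µg/L.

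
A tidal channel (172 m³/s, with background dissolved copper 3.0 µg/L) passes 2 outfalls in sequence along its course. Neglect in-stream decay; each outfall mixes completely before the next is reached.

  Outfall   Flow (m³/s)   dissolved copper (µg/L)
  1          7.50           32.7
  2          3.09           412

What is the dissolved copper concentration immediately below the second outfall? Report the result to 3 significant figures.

After outfall 1: Q = 172.0 + 7.500 = 179.5 m³/s; C = (172.0·3.000 + 7.500·32.70)/179.5 = 4.241 µg/L.
After outfall 2: Q = 179.5 + 3.090 = 182.6 m³/s; C = (179.5·4.241 + 3.090·412.0)/182.6 = 11.14 µg/L.

11.1 µg/L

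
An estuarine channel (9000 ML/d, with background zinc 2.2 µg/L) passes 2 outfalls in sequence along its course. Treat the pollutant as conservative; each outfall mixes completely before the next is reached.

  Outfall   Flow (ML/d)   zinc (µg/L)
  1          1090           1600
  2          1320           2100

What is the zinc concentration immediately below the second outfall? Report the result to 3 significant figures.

398 µg/L

Below outfall 1: Q → 10090 ML/d, C = (9000·2.200 + 1090·1600)/10090 = 174.8 µg/L.
Below outfall 2: Q → 11410 ML/d, C = (10090·174.8 + 1320·2100)/11410 = 397.5 µg/L.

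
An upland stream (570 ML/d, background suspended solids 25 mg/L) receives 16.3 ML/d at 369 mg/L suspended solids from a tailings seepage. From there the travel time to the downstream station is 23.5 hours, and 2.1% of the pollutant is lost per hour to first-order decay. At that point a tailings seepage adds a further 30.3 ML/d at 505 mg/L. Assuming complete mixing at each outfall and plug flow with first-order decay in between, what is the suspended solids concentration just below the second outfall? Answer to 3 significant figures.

44.8 mg/L

Flow-weighted average: C = (570.0·25.00 + 16.30·369.0) / 586.3 = 20260/586.3 = 34.56 mg/L; combined flow 586.3 ML/d.
2.1%/h lost → k = −ln(1 − 0.021) = 0.02122 h⁻¹.
Applying C = C₀e^(−kt): 34.56 × 0.6073 = 20.99 mg/L.
At the second outfall, C = (586.3·20.99 + 30.30·505.0) / (586.3 + 30.30) = 44.77 mg/L.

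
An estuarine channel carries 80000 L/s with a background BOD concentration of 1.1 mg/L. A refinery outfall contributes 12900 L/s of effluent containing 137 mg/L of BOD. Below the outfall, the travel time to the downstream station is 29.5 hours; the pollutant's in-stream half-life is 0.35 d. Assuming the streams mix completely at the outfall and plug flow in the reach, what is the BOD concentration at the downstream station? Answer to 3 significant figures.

Conservation of mass: C = (80000·1.100 + 12900·137.0) / 92900 = 1855000/92900 = 19.97 mg/L.
Half-life 0.35 d → k = ln 2 / 0.35 = 1.980 d⁻¹.
Applying C = C₀e^(−kt): 19.97 × 0.08766 = 1.751 mg/L.

1.75 mg/L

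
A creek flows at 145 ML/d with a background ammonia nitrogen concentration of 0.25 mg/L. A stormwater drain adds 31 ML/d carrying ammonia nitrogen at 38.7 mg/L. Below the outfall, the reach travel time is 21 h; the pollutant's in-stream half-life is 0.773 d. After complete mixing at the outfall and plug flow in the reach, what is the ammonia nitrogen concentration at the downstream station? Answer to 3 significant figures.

3.20 mg/L

After mixing, C = (145.0·0.2500 + 31.00·38.70) / 176.0 = 1236/176.0 = 7.022 mg/L.
Half-life 0.773 d → k = ln 2 / 0.773 = 0.8967 d⁻¹.
Applying C = C₀e^(−kt): 7.022 × 0.4563 = 3.204 mg/L.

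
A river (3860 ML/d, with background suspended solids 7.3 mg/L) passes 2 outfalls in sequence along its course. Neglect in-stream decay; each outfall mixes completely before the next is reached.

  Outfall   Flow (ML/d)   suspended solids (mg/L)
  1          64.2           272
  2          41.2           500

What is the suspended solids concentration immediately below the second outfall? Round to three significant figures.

16.7 mg/L

Below outfall 1: Q → 3924 ML/d, C = (3860·7.300 + 64.20·272.0)/3924 = 11.63 mg/L.
Below outfall 2: Q → 3965 ML/d, C = (3924·11.63 + 41.20·500.0)/3965 = 16.70 mg/L.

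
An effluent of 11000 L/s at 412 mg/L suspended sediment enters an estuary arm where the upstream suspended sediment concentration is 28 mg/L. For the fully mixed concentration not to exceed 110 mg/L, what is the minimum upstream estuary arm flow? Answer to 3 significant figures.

40500 L/s

Set C_mix = 110: (Q·28.00 + 11000·412.0) / (Q + 11000) = 110
→ Q = 11000·(412.0 − 110)/(110 − 28.00) = 40510 L/s.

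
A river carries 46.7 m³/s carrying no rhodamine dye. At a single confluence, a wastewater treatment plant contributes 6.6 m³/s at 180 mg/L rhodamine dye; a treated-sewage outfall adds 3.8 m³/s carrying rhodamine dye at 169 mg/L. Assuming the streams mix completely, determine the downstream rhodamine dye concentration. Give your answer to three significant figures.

32.1 mg/L

Mass balance: C = (46.70·0 + 6.600·180.0 + 3.800·169.0) / 57.10 = 1830/57.10 = 32.05 mg/L.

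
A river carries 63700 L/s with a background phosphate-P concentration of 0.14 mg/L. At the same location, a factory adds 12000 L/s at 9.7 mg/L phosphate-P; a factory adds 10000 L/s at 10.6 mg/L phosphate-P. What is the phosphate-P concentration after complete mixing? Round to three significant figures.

Mass balance: C = (63700·0.1400 + 12000·9.700 + 10000·10.60) / 85700 = 231300/85700 = 2.699 mg/L.

2.70 mg/L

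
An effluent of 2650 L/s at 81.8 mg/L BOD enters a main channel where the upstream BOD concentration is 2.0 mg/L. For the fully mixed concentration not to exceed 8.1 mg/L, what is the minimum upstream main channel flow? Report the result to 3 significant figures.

Set C_mix = 8.1: (Q·2.000 + 2650·81.80) / (Q + 2650) = 8.1
→ Q = 2650·(81.80 − 8.1)/(8.1 − 2.000) = 32020 L/s.

32000 L/s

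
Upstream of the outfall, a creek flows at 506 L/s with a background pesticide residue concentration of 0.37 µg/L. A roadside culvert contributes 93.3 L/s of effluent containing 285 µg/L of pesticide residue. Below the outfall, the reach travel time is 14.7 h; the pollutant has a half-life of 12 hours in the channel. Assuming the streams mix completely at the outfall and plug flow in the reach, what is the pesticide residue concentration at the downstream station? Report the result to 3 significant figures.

Flow-weighted average: C = (506.0·0.3700 + 93.30·285.0) / 599.3 = 26780/599.3 = 44.68 µg/L.
Half-life 12 h → k = ln 2 / 12 = 0.05776 h⁻¹ = 1.386 d⁻¹.
Decay over the reach: 44.68·exp(−kt) = 44.68·0.4278 = 19.11 µg/L.

19.1 µg/L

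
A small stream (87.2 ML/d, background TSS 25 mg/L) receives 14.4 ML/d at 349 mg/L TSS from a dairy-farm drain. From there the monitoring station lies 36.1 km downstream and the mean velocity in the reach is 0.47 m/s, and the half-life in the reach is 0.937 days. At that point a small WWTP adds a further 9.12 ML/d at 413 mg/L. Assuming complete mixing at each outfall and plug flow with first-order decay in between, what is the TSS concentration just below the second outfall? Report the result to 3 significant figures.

After mixing, C = (87.20·25.00 + 14.40·349.0) / 101.6 = 7206/101.6 = 70.92 mg/L; combined flow 101.6 ML/d.
Travel time t = 36.1·1000 / 0.47 = 76810 s = 21.34 h.
Half-life 0.937 d → k = ln 2 / 0.937 = 0.7398 d⁻¹.
First-order decay: C = 70.92·exp(−k·t) = 70.92·0.5181 = 36.74 mg/L.
Second outfall: C = (101.6·36.74 + 9.120·413.0)/110.7 = 67.74 mg/L.

67.7 mg/L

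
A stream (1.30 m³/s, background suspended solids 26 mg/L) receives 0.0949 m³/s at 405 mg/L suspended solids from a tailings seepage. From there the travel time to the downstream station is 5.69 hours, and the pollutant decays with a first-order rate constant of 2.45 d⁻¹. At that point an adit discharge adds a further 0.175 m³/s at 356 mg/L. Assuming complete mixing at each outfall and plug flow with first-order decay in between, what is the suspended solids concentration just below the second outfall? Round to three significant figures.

Conservation of mass: C = (1.300·26.00 + 0.09490·405.0) / 1.395 = 72.23/1.395 = 51.78 mg/L; combined flow 1.395 m³/s.
After decay, C = 51.78 × e^(−kt) = 51.78 × 0.5594 = 28.97 mg/L.
Second outfall: C = (1.395·28.97 + 0.1750·356.0)/1.570 = 65.42 mg/L.

65.4 mg/L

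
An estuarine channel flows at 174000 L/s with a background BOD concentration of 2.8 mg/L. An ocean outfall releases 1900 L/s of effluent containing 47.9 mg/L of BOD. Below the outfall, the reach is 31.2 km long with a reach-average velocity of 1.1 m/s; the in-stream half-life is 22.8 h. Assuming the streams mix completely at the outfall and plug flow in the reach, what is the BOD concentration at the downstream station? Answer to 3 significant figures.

After mixing, C = (174000·2.800 + 1900·47.90) / 175900 = 578200/175900 = 3.287 mg/L.
Travel time t = 31.2·1000 / 1.1 = 28360 s = 7.879 h.
Half-life 22.8 h → k = ln 2 / 22.8 = 0.03040 h⁻¹ = 0.7296 d⁻¹.
Applying C = C₀e^(−kt): 3.287 × 0.7870 = 2.587 mg/L.

2.59 mg/L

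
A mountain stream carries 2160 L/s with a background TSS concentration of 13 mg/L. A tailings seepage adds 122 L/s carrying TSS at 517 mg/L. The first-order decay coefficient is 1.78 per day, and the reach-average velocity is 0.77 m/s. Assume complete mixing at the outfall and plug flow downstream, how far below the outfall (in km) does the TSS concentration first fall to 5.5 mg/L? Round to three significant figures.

Conservation of mass: C = (2160·13.00 + 122.0·517.0) / 2282 = 91150/2282 = 39.94 mg/L.
Set 39.94·exp(−k·t) = 5.5 → t = ln(39.94/5.5)/k = 96240 s = 26.73 h.
Distance = v·t = 0.77·96240 = 74110 m = 74.11 km.

74.1 km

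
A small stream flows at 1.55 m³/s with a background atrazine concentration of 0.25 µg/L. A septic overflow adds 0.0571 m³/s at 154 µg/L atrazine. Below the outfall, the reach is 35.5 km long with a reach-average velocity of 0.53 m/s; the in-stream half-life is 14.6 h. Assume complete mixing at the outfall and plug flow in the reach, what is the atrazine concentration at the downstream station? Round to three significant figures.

2.36 µg/L

Mixed concentration C = ΣQC/ΣQ = (1.550·0.2500 + 0.05710·154.0) / 1.607 = 9.181/1.607 = 5.713 µg/L.
Travel time t = 35.5·1000 / 0.53 = 66980 s = 18.61 h.
Half-life 14.6 h → k = ln 2 / 14.6 = 0.04748 h⁻¹ = 1.139 d⁻¹.
Decay over the reach: 5.713·exp(−kt) = 5.713·0.4134 = 2.362 µg/L.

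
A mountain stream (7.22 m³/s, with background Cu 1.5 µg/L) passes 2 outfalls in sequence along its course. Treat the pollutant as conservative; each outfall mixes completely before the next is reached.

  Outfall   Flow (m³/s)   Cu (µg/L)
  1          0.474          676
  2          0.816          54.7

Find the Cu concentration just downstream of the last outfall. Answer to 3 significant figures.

44.2 µg/L

After outfall 1: Q = 7.220 + 0.4740 = 7.694 m³/s; C = (7.220·1.500 + 0.4740·676.0)/7.694 = 43.05 µg/L.
After outfall 2: Q = 7.694 + 0.8160 = 8.510 m³/s; C = (7.694·43.05 + 0.8160·54.70)/8.510 = 44.17 µg/L.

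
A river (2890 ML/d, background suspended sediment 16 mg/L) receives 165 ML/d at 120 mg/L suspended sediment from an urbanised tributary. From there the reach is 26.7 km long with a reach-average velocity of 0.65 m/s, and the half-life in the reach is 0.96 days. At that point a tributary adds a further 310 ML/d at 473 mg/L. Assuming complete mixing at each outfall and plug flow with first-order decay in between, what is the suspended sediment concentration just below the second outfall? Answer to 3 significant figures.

57.5 mg/L

After mixing, C = (2890·16.00 + 165.0·120.0) / 3055 = 66040/3055 = 21.62 mg/L; combined flow 3055 ML/d.
Travel time t = 26.7·1000 / 0.65 = 41080 s = 11.41 h.
Half-life 0.96 d → k = ln 2 / 0.96 = 0.7220 d⁻¹.
After decay, C = 21.62 × e^(−kt) = 21.62 × 0.7094 = 15.34 mg/L.
Second outfall: C = (3055·15.34 + 310.0·473.0)/3365 = 57.50 mg/L.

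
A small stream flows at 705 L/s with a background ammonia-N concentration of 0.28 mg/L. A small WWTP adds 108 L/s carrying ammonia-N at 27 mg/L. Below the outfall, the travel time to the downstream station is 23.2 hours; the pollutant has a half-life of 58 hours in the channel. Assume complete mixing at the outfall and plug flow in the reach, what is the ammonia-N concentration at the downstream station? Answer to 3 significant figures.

2.90 mg/L

Conservation of mass: C = (705.0·0.2800 + 108.0·27.00) / 813.0 = 3113/813.0 = 3.830 mg/L.
Half-life 58 h → k = ln 2 / 58 = 0.01195 h⁻¹ = 0.2868 d⁻¹.
Decay over the reach: 3.830·exp(−kt) = 3.830·0.7579 = 2.902 mg/L.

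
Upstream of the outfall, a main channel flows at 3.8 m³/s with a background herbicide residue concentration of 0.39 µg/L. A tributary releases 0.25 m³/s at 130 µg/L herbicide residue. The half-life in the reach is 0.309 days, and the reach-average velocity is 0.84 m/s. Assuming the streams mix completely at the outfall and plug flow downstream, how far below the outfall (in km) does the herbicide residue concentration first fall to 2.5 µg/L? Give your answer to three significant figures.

Conservation of mass: C = (3.800·0.3900 + 0.2500·130.0) / 4.050 = 33.98/4.050 = 8.391 µg/L.
Half-life 0.309 d → k = ln 2 / 0.309 = 2.243 d⁻¹.
Set 8.391·exp(−k·t) = 2.5 → t = ln(8.391/2.5)/k = 46640 s = 12.95 h.
Distance = v·t = 0.84·46640 = 39170 m = 39.17 km.

39.2 km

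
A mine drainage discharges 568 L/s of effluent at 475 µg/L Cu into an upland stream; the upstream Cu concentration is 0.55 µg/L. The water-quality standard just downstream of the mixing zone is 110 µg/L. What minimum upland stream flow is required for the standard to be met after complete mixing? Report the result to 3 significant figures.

Set C_mix = 110: (Q·0.5500 + 568.0·475.0) / (Q + 568.0) = 110
→ Q = 568.0·(475.0 − 110)/(110 − 0.5500) = 1894 L/s.

1890 L/s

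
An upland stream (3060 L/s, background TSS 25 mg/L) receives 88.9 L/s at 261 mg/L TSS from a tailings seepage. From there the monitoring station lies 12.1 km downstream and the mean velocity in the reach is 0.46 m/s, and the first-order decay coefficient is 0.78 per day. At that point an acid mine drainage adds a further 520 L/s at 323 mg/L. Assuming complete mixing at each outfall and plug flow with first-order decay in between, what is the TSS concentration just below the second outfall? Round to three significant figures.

Mixed concentration C = ΣQC/ΣQ = (3060·25.00 + 88.90·261.0) / 3149 = 99700/3149 = 31.66 mg/L; combined flow 3149 L/s.
Travel time t = 12.1·1000 / 0.46 = 26300 s = 7.307 h.
After decay, C = 31.66 × e^(−kt) = 31.66 × 0.7886 = 24.97 mg/L.
At the second outfall, C = (3149·24.97 + 520.0·323.0) / (3149 + 520.0) = 67.21 mg/L.

67.2 mg/L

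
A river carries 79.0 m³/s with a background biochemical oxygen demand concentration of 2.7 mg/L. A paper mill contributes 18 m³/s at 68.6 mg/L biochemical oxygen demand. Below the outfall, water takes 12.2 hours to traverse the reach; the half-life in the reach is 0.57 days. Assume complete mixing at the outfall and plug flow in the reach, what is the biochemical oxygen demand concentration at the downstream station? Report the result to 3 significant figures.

Mixed concentration C = ΣQC/ΣQ = (79.00·2.700 + 18.00·68.60) / 97.00 = 1448/97.00 = 14.93 mg/L.
Half-life 0.57 d → k = ln 2 / 0.57 = 1.216 d⁻¹.
After decay, C = 14.93 × e^(−kt) = 14.93 × 0.5389 = 8.046 mg/L.

8.05 mg/L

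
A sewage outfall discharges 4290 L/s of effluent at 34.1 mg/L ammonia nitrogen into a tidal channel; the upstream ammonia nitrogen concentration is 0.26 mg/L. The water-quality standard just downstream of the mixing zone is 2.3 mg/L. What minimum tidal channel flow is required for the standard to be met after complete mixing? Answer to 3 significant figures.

Set C_mix = 2.3: (Q·0.2600 + 4290·34.10) / (Q + 4290) = 2.3
→ Q = 4290·(34.10 − 2.3)/(2.3 − 0.2600) = 66870 L/s.

66900 L/s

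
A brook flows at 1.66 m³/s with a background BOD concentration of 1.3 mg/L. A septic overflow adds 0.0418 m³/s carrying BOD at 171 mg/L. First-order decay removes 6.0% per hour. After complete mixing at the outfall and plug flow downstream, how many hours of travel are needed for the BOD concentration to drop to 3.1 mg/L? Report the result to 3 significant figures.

9.17 h

After mixing, C = (1.660·1.300 + 0.04180·171.0) / 1.702 = 9.306/1.702 = 5.468 mg/L.
6.0%/h lost → k = −ln(1 − 0.06) = 0.06188 h⁻¹.
5.468·exp(−k·t) = 3.1 → t = ln(5.468/3.1)/k = 33020 s = 9.172 h.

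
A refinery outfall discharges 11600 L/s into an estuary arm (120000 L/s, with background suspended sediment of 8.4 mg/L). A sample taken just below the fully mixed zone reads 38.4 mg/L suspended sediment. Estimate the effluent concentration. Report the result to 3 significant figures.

349 mg/L

Mass balance: 120000·8.400 + 11600·Cₑ = 131600·38.40
→ Cₑ = (131600·38.40 − 120000·8.400) / 11600 = 348.7 mg/L.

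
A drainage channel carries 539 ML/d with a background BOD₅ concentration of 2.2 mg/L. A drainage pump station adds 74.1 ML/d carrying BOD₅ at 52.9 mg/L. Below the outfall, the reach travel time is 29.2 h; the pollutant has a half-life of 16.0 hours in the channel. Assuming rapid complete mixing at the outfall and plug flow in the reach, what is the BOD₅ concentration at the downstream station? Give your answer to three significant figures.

2.35 mg/L

Flow-weighted average: C = (539.0·2.200 + 74.10·52.90) / 613.1 = 5106/613.1 = 8.328 mg/L.
Half-life 16.0 h → k = ln 2 / 16.0 = 0.04332 h⁻¹ = 1.040 d⁻¹.
After decay, C = 8.328 × e^(−kt) = 8.328 × 0.2822 = 2.350 mg/L.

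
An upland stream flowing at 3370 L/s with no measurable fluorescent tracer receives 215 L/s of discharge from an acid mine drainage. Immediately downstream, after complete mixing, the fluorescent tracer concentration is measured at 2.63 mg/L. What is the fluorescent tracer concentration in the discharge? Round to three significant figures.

Mass balance: 3370·0 + 215.0·Cₑ = 3585·2.630
→ Cₑ = (3585·2.630 − 3370·0) / 215.0 = 43.85 mg/L.

43.9 mg/L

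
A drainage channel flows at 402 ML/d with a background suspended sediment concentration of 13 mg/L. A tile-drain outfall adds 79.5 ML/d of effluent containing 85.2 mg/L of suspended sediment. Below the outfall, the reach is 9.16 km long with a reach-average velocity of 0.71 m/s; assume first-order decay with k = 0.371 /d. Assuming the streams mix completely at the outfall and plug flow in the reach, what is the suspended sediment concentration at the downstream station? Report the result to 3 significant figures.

After mixing, C = (402.0·13.00 + 79.50·85.20) / 481.5 = 12000/481.5 = 24.92 mg/L.
Travel time t = 9.16·1000 / 0.71 = 12900 s = 3.584 h.
After decay, C = 24.92 × e^(−kt) = 24.92 × 0.9461 = 23.58 mg/L.

23.6 mg/L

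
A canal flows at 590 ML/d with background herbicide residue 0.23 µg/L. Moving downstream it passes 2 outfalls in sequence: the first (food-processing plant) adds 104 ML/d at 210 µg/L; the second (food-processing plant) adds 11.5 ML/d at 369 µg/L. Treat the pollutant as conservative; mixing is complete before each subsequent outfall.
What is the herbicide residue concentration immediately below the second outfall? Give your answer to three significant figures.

37.2 µg/L

Outfall 1: combined Q = 694.0 ML/d; C = (590.0·0.2300 + 104.0·210.0)/694.0 = 31.67 µg/L.
Outfall 2: combined Q = 705.5 ML/d; C = (694.0·31.67 + 11.50·369.0)/705.5 = 37.16 µg/L.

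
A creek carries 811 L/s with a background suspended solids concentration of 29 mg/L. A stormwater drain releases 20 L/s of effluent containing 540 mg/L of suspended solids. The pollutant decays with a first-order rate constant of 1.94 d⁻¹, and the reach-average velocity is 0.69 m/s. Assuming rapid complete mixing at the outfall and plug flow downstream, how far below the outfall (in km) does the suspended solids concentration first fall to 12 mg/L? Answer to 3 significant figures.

Conservation of mass: C = (811.0·29.00 + 20.00·540.0) / 831.0 = 34320/831.0 = 41.30 mg/L.
Set 41.30·exp(−k·t) = 12 → t = ln(41.30/12)/k = 55040 s = 15.29 h.
Distance = v·t = 0.69·55040 = 37980 m = 37.98 km.

38.0 km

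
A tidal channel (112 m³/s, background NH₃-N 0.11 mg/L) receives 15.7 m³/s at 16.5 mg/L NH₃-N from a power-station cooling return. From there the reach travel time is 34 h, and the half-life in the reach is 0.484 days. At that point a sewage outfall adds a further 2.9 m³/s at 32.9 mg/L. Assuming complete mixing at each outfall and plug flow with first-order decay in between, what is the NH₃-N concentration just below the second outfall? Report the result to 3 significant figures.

1.00 mg/L

Flow-weighted average: C = (112.0·0.1100 + 15.70·16.50) / 127.7 = 271.4/127.7 = 2.125 mg/L; combined flow 127.7 m³/s.
Half-life 0.484 d → k = ln 2 / 0.484 = 1.432 d⁻¹.
After decay, C = 2.125 × e^(−kt) = 2.125 × 0.1315 = 0.2794 mg/L.
At the second outfall, C = (127.7·0.2794 + 2.900·32.90) / (127.7 + 2.900) = 1.004 mg/L.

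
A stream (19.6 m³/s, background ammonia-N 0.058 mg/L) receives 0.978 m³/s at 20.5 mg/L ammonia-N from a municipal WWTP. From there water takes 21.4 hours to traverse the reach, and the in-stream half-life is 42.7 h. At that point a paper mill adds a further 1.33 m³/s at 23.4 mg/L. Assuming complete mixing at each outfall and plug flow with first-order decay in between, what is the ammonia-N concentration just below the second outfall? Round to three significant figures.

2.10 mg/L

After mixing, C = (19.60·0.05800 + 0.9780·20.50) / 20.58 = 21.19/20.58 = 1.030 mg/L; combined flow 20.58 m³/s.
Half-life 42.7 h → k = ln 2 / 42.7 = 0.01623 h⁻¹ = 0.3896 d⁻¹.
After decay, C = 1.030 × e^(−kt) = 1.030 × 0.7065 = 0.7274 mg/L.
At the second outfall, C = (20.58·0.7274 + 1.330·23.40) / (20.58 + 1.330) = 2.104 mg/L.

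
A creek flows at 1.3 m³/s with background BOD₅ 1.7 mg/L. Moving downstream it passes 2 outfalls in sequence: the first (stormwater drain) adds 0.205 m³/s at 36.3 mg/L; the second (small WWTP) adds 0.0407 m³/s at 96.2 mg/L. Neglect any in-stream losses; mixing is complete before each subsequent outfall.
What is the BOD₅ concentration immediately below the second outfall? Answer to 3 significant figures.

Outfall 1: combined Q = 1.505 m³/s; C = (1.300·1.700 + 0.2050·36.30)/1.505 = 6.413 mg/L.
Outfall 2: combined Q = 1.546 m³/s; C = (1.505·6.413 + 0.04070·96.20)/1.546 = 8.777 mg/L.

8.78 mg/L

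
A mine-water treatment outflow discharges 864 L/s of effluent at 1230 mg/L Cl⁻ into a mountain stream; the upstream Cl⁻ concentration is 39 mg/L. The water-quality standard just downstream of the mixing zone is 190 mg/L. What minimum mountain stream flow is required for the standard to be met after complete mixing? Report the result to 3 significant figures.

5950 L/s

Set C_mix = 190: (Q·39.00 + 864.0·1230) / (Q + 864.0) = 190
→ Q = 864.0·(1230 − 190)/(190 − 39.00) = 5951 L/s.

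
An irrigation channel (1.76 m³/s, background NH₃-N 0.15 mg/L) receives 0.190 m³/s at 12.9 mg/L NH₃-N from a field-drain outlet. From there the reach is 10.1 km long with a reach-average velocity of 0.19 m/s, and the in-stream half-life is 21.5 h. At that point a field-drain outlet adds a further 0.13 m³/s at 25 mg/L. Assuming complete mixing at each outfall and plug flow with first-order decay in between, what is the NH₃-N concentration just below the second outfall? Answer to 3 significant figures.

Mixed concentration C = ΣQC/ΣQ = (1.760·0.1500 + 0.1900·12.90) / 1.950 = 2.715/1.950 = 1.392 mg/L; combined flow 1.950 m³/s.
Travel time t = 10.1·1000 / 0.19 = 53160 s = 14.77 h.
Half-life 21.5 h → k = ln 2 / 21.5 = 0.03224 h⁻¹ = 0.7737 d⁻¹.
After decay, C = 1.392 × e^(−kt) = 1.392 × 0.6212 = 0.8649 mg/L.
Second outfall: C = (1.950·0.8649 + 0.1300·25.00)/2.080 = 2.373 mg/L.

2.37 mg/L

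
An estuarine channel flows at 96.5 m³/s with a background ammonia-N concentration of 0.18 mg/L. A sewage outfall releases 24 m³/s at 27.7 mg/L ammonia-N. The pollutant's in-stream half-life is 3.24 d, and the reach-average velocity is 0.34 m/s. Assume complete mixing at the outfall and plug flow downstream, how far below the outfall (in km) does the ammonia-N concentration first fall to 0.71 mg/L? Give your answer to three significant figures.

285 km

After mixing, C = (96.50·0.1800 + 24.00·27.70) / 120.5 = 682.2/120.5 = 5.661 mg/L.
Half-life 3.24 d → k = ln 2 / 3.24 = 0.2139 d⁻¹.
Set 5.661·exp(−k·t) = 0.71 → t = ln(5.661/0.71)/k = 838500 s = 232.9 h.
Distance = v·t = 0.34·838500 = 285100 m = 285.1 km.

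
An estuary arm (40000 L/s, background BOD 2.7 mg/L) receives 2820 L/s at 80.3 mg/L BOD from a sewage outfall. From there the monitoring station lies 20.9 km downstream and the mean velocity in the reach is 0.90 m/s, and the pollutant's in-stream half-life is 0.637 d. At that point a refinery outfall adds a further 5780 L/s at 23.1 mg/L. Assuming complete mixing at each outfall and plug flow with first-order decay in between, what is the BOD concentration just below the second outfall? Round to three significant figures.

After mixing, C = (40000·2.700 + 2820·80.30) / 42820 = 334400/42820 = 7.811 mg/L; combined flow 42820 L/s.
Travel time t = 20.9·1000 / 0.90 = 23220 s = 6.451 h.
Half-life 0.637 d → k = ln 2 / 0.637 = 1.088 d⁻¹.
First-order decay: C = 7.811·exp(−k·t) = 7.811·0.7464 = 5.830 mg/L.
At the second outfall, C = (42820·5.830 + 5780·23.10) / (42820 + 5780) = 7.884 mg/L.

7.88 mg/L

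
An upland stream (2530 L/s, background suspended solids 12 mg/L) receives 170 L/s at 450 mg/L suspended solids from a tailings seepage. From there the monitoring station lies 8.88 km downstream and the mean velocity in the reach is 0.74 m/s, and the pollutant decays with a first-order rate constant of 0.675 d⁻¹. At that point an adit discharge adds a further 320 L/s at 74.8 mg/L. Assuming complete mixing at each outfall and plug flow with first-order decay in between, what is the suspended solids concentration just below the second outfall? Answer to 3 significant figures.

Conservation of mass: C = (2530·12.00 + 170.0·450.0) / 2700 = 106900/2700 = 39.58 mg/L; combined flow 2700 L/s.
Travel time t = 8.88·1000 / 0.74 = 12000 s = 3.333 h.
Decay over the reach: 39.58·exp(−kt) = 39.58·0.9105 = 36.04 mg/L.
Second outfall: C = (2700·36.04 + 320.0·74.80)/3020 = 40.14 mg/L.

40.1 mg/L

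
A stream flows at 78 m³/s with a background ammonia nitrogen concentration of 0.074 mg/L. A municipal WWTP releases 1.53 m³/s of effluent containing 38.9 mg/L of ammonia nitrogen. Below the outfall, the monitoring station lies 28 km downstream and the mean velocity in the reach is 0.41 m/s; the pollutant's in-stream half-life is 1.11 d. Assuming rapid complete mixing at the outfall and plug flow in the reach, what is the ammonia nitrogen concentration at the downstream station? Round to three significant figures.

After mixing, C = (78.00·0.07400 + 1.530·38.90) / 79.53 = 65.29/79.53 = 0.8209 mg/L.
Travel time t = 28·1000 / 0.41 = 68290 s = 18.97 h.
Half-life 1.11 d → k = ln 2 / 1.11 = 0.6245 d⁻¹.
Decay over the reach: 0.8209·exp(−kt) = 0.8209·0.6104 = 0.5011 mg/L.

0.501 mg/L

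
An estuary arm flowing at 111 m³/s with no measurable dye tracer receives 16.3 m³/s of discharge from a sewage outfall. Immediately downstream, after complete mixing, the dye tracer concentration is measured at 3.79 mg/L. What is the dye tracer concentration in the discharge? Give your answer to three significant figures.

29.6 mg/L

Mass balance: 111.0·0 + 16.30·Cₑ = 127.3·3.790
→ Cₑ = (127.3·3.790 − 111.0·0) / 16.30 = 29.60 mg/L.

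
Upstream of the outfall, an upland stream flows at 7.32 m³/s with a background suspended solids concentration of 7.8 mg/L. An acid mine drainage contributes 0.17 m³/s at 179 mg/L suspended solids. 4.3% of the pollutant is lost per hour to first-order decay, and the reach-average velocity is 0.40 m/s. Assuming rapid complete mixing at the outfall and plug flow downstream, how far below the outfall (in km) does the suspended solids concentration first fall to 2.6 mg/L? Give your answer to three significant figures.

49.2 km

Flow-weighted average: C = (7.320·7.800 + 0.1700·179.0) / 7.490 = 87.53/7.490 = 11.69 mg/L.
4.3%/h lost → k = −ln(1 − 0.043) = 0.04395 h⁻¹.
Set 11.69·exp(−k·t) = 2.6 → t = ln(11.69/2.6)/k = 123100 s = 34.19 h.
Distance = v·t = 0.40·123100 = 49240 m = 49.24 km.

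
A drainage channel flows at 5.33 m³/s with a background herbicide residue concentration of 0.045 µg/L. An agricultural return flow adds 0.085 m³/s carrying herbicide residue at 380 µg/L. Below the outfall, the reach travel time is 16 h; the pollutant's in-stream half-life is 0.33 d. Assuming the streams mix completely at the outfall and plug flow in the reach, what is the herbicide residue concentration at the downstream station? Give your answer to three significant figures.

Conservation of mass: C = (5.330·0.04500 + 0.08500·380.0) / 5.415 = 32.54/5.415 = 6.009 µg/L.
Half-life 0.33 d → k = ln 2 / 0.33 = 2.100 d⁻¹.
Decay over the reach: 6.009·exp(−kt) = 6.009·0.2465 = 1.481 µg/L.

1.48 µg/L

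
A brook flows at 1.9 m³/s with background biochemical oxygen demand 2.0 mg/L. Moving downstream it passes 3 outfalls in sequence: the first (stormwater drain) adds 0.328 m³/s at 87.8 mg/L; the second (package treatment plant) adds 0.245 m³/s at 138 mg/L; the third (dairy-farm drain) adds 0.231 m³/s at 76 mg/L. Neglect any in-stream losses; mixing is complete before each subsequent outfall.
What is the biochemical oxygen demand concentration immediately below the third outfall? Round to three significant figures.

After outfall 1: Q = 1.900 + 0.3280 = 2.228 m³/s; C = (1.900·2.000 + 0.3280·87.80)/2.228 = 14.63 mg/L.
After outfall 2: Q = 2.228 + 0.2450 = 2.473 m³/s; C = (2.228·14.63 + 0.2450·138.0)/2.473 = 26.85 mg/L.
After outfall 3: Q = 2.473 + 0.2310 = 2.704 m³/s; C = (2.473·26.85 + 0.2310·76.00)/2.704 = 31.05 mg/L.

31.1 mg/L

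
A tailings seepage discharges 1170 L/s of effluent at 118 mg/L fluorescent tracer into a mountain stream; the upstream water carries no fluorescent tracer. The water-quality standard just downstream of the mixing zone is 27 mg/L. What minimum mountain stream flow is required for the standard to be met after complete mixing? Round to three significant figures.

3940 L/s

Set C_mix = 27: (Q·0 + 1170·118.0) / (Q + 1170) = 27
→ Q = 1170·(118.0 − 27)/(27 − 0) = 3943 L/s.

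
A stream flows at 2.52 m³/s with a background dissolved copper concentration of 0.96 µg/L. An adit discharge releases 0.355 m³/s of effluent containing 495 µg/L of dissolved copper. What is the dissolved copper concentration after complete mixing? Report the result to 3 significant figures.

62.0 µg/L

Conservation of mass: C = (2.520·0.9600 + 0.3550·495.0) / 2.875 = 178.1/2.875 = 61.96 µg/L.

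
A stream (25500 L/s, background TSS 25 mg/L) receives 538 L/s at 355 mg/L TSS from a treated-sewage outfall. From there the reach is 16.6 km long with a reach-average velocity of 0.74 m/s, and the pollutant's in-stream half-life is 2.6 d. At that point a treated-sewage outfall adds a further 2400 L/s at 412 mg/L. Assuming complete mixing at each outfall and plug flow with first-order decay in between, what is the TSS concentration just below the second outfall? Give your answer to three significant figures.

Flow-weighted average: C = (25500·25.00 + 538.0·355.0) / 26040 = 828500/26040 = 31.82 mg/L; combined flow 26040 L/s.
Travel time t = 16.6·1000 / 0.74 = 22430 s = 6.231 h.
Half-life 2.6 d → k = ln 2 / 2.6 = 0.2666 d⁻¹.
First-order decay: C = 31.82·exp(−k·t) = 31.82·0.9331 = 29.69 mg/L.
At the second outfall, C = (26040·29.69 + 2400·412.0) / (26040 + 2400) = 61.96 mg/L.

62.0 mg/L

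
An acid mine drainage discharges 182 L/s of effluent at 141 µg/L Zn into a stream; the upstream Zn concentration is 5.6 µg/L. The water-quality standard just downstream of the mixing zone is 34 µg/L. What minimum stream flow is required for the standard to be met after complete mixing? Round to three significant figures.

686 L/s

Set C_mix = 34: (Q·5.600 + 182.0·141.0) / (Q + 182.0) = 34
→ Q = 182.0·(141.0 − 34)/(34 − 5.600) = 685.7 L/s.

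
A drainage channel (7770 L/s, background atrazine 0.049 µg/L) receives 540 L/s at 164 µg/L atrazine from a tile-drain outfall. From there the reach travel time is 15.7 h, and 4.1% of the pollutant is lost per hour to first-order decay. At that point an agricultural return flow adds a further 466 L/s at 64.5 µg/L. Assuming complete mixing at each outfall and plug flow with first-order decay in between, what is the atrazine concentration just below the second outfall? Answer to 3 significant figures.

8.68 µg/L

Mixed concentration C = ΣQC/ΣQ = (7770·0.04900 + 540.0·164.0) / 8310 = 88940/8310 = 10.70 µg/L; combined flow 8310 L/s.
4.1%/h lost → k = −ln(1 − 0.041) = 0.04186 h⁻¹.
First-order decay: C = 10.70·exp(−k·t) = 10.70·0.5183 = 5.547 µg/L.
At the second outfall, C = (8310·5.547 + 466.0·64.50) / (8310 + 466.0) = 8.677 µg/L.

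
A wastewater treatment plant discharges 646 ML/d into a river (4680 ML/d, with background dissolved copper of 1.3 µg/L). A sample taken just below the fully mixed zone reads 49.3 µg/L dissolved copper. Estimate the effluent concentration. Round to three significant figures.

Mass balance: 4680·1.300 + 646.0·Cₑ = 5326·49.30
→ Cₑ = (5326·49.30 − 4680·1.300) / 646.0 = 397.0 µg/L.

397 µg/L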